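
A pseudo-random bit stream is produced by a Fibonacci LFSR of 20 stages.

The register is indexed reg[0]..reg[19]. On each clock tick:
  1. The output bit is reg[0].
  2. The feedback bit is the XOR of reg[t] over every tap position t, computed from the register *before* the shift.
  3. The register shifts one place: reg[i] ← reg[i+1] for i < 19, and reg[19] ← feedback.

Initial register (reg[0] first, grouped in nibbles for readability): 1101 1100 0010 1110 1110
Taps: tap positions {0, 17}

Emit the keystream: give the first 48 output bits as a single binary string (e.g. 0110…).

step | reg (before) | out | fb
   0 | 11011100001011101110 | 1 | 0
   1 | 10111000010111011100 | 1 | 0
   2 | 01110000101110111000 | 0 | 0
   3 | 11100001011101110000 | 1 | 1
   4 | 11000010111011100001 | 1 | 1
   5 | 10000101110111000011 | 1 | 1
   6 | 00001011101110000111 | 0 | 1
   7 | 00010111011100001111 | 0 | 1
   8 | 00101110111000011111 | 0 | 1
   9 | 01011101110000111111 | 0 | 1
  10 | 10111011100001111111 | 1 | 0
  11 | 01110111000011111110 | 0 | 1
  12 | 11101110000111111101 | 1 | 0
  13 | 11011100001111111010 | 1 | 1
  14 | 10111000011111110101 | 1 | 0
  15 | 01110000111111101010 | 0 | 0
  16 | 11100001111111010100 | 1 | 0
  17 | 11000011111110101000 | 1 | 1
  18 | 10000111111101010001 | 1 | 1
  19 | 00001111111010100011 | 0 | 0
  20 | 00011111110101000110 | 0 | 1
  21 | 00111111101010001101 | 0 | 1
  22 | 01111111010100011011 | 0 | 0
  23 | 11111110101000110110 | 1 | 0
  24 | 11111101010001101100 | 1 | 0
  25 | 11111010100011011000 | 1 | 1
  26 | 11110101000110110001 | 1 | 1
  27 | 11101010001101100011 | 1 | 1
  28 | 11010100011011000111 | 1 | 0
  29 | 10101000110110001110 | 1 | 0
  30 | 01010001101100011100 | 0 | 1
  31 | 10100011011000111001 | 1 | 1
  32 | 01000110110001110011 | 0 | 0
  33 | 10001101100011100110 | 1 | 0
  34 | 00011011000111001100 | 0 | 1
  35 | 00110110001110011001 | 0 | 0
  36 | 01101100011100110010 | 0 | 0
  37 | 11011000111001100100 | 1 | 0
  38 | 10110001110011001000 | 1 | 1
  39 | 01100011100110010001 | 0 | 0
  40 | 11000111001100100010 | 1 | 1
  41 | 10001110011001000101 | 1 | 0
  42 | 00011100110010001010 | 0 | 0
  43 | 00111001100100010100 | 0 | 1
  44 | 01110011001000101001 | 0 | 0
  45 | 11100110010001010010 | 1 | 1
  46 | 11001100100010100101 | 1 | 0
  47 | 10011001000101001010 | 1 | 1

110111000010111011100001111111010100011011000111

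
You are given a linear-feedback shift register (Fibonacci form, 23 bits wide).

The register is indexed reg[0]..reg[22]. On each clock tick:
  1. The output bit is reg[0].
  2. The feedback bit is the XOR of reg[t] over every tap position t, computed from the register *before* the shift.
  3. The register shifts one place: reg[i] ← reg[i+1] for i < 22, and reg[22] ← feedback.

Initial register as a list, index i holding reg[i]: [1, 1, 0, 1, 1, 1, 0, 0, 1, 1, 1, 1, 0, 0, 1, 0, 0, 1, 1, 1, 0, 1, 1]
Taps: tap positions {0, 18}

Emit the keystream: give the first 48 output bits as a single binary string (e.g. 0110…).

110111001111001001110110000010011010100110100001

tick  register→output (feedback)
  0  11011100111100100111011→1 (0)
  1  10111001111001001110110→1 (0)
  2  01110011110010011101100→0 (0)
  3  11100111100100111011000→1 (0)
  4  11001111001001110110000→1 (0)
  5  10011110010011101100000→1 (1)
  6  00111100100111011000001→0 (0)
  7  01111001001110110000010→0 (0)
  8  11110010011101100000100→1 (1)
  9  11100100111011000001001→1 (1)
 10  11001001110110000010011→1 (0)
 11  10010011101100000100110→1 (1)
 12  00100111011000001001101→0 (0)
 13  01001110110000010011010→0 (1)
 14  10011101100000100110101→1 (0)
 15  00111011000001001101010→0 (0)
 16  01110110000010011010100→0 (1)
 17  11101100000100110101001→1 (1)
 18  11011000001001101010011→1 (0)
 19  10110000010011010100110→1 (1)
 20  01100000100110101001101→0 (0)
 21  11000001001101010011010→1 (0)
 22  10000010011010100110100→1 (0)
 23  00000100110101001101000→0 (0)
 24  00001001101010011010000→0 (1)
 25  00010011010100110100001→0 (0)
 26  00100110101001101000010→0 (0)
 27  01001101010011010000100→0 (0)
 28  10011010100110100001000→1 (1)
 29  00110101001101000010001→0 (1)
 30  01101010011010000100011→0 (0)
 31  11010100110100001000110→1 (1)
 32  10101001101000010001101→1 (1)
 33  01010011010000100011011→0 (1)
 34  10100110100001000110111→1 (0)
 35  01001101000010001101110→0 (0)
 36  10011010000100011011100→1 (0)
 37  00110100001000110111000→0 (1)
 38  01101000010001101110001→0 (1)
 39  11010000100011011100011→1 (1)
 40  10100001000110111000111→1 (1)
 41  01000010001101110001111→0 (0)
 42  10000100011011100011110→1 (0)
 43  00001000110111000111100→0 (1)
 44  00010001101110001111001→0 (1)
 45  00100011011100011110011→0 (1)
 46  01000110111000111100111→0 (0)
 47  10001101110001111001110→1 (1)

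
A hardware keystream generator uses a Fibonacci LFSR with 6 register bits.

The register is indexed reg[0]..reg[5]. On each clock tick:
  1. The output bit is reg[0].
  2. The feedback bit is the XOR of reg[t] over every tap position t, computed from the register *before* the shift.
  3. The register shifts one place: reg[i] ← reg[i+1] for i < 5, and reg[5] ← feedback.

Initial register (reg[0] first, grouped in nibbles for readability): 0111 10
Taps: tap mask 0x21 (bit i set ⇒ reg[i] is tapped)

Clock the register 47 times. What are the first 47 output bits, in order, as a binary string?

01111001010001100001000001111110101011001101110

step | reg (before) | out | fb
   0 | 011110 | 0 | 0
   1 | 111100 | 1 | 1
   2 | 111001 | 1 | 0
   3 | 110010 | 1 | 1
   4 | 100101 | 1 | 0
   5 | 001010 | 0 | 0
   6 | 010100 | 0 | 0
   7 | 101000 | 1 | 1
   8 | 010001 | 0 | 1
   9 | 100011 | 1 | 0
  10 | 000110 | 0 | 0
  11 | 001100 | 0 | 0
  12 | 011000 | 0 | 0
  13 | 110000 | 1 | 1
  14 | 100001 | 1 | 0
  15 | 000010 | 0 | 0
  16 | 000100 | 0 | 0
  17 | 001000 | 0 | 0
  18 | 010000 | 0 | 0
  19 | 100000 | 1 | 1
  20 | 000001 | 0 | 1
  21 | 000011 | 0 | 1
  22 | 000111 | 0 | 1
  23 | 001111 | 0 | 1
  24 | 011111 | 0 | 1
  25 | 111111 | 1 | 0
  26 | 111110 | 1 | 1
  27 | 111101 | 1 | 0
  28 | 111010 | 1 | 1
  29 | 110101 | 1 | 0
  30 | 101010 | 1 | 1
  31 | 010101 | 0 | 1
  32 | 101011 | 1 | 0
  33 | 010110 | 0 | 0
  34 | 101100 | 1 | 1
  35 | 011001 | 0 | 1
  36 | 110011 | 1 | 0
  37 | 100110 | 1 | 1
  38 | 001101 | 0 | 1
  39 | 011011 | 0 | 1
  40 | 110111 | 1 | 0
  41 | 101110 | 1 | 1
  42 | 011101 | 0 | 1
  43 | 111011 | 1 | 0
  44 | 110110 | 1 | 1
  45 | 101101 | 1 | 0
  46 | 011010 | 0 | 0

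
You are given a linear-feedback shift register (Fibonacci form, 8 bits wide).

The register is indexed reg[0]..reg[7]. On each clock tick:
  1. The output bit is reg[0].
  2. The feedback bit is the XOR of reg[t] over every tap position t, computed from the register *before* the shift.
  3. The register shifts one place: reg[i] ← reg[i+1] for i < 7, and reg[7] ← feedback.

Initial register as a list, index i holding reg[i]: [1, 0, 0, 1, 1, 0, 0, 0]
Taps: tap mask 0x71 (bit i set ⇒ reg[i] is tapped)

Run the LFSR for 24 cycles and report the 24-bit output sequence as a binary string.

k : reg_k → out_k, fb_k
0: 10011000 → 1, fb=0
1: 00110000 → 0, fb=0
2: 01100000 → 0, fb=0
3: 11000000 → 1, fb=1
4: 10000001 → 1, fb=1
5: 00000011 → 0, fb=1
6: 00000111 → 0, fb=0
7: 00001110 → 0, fb=1
8: 00011101 → 0, fb=0
9: 00111010 → 0, fb=0
10: 01110100 → 0, fb=1
11: 11101001 → 1, fb=0
12: 11010010 → 1, fb=0
13: 10100100 → 1, fb=0
14: 01001000 → 0, fb=1
15: 10010001 → 1, fb=1
16: 00100011 → 0, fb=1
17: 01000111 → 0, fb=0
18: 10001110 → 1, fb=0
19: 00011100 → 0, fb=0
20: 00111000 → 0, fb=1
21: 01110001 → 0, fb=0
22: 11100010 → 1, fb=0
23: 11000100 → 1, fb=0

100110000001110100100011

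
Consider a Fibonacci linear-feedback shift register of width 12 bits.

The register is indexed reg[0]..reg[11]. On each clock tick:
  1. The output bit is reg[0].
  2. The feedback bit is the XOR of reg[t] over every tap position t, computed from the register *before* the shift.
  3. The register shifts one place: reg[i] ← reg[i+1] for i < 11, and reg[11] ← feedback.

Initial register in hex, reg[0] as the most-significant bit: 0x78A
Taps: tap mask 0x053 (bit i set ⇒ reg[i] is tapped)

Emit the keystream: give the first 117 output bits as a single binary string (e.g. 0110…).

k : reg_k → out_k, fb_k
0: 011110001010 → 0, fb=0
1: 111100010100 → 1, fb=0
2: 111000101000 → 1, fb=1
3: 110001010001 → 1, fb=0
4: 100010100010 → 1, fb=1
5: 000101000101 → 0, fb=0
6: 001010001010 → 0, fb=1
7: 010100010101 → 0, fb=1
8: 101000101011 → 1, fb=0
9: 010001010110 → 0, fb=1
10: 100010101101 → 1, fb=1
11: 000101011011 → 0, fb=0
12: 001010110110 → 0, fb=0
13: 010101101100 → 0, fb=0
14: 101011011000 → 1, fb=0
15: 010110110000 → 0, fb=1
16: 101101100001 → 1, fb=0
17: 011011000010 → 0, fb=0
18: 110110000100 → 1, fb=1
19: 101100001001 → 1, fb=1
20: 011000010011 → 0, fb=1
21: 110000100111 → 1, fb=1
22: 100001001111 → 1, fb=1
23: 000010011111 → 0, fb=1
24: 000100111111 → 0, fb=1
25: 001001111111 → 0, fb=1
26: 010011111111 → 0, fb=1
27: 100111111111 → 1, fb=1
28: 001111111111 → 0, fb=0
29: 011111111110 → 0, fb=1
30: 111111111101 → 1, fb=0
31: 111111111010 → 1, fb=0
32: 111111110100 → 1, fb=0
33: 111111101000 → 1, fb=0
34: 111111010000 → 1, fb=1
35: 111110100001 → 1, fb=0
36: 111101000010 → 1, fb=0
37: 111010000100 → 1, fb=1
38: 110100001001 → 1, fb=0
39: 101000010010 → 1, fb=1
40: 010000100101 → 0, fb=0
41: 100001001010 → 1, fb=1
42: 000010010101 → 0, fb=1
43: 000100101011 → 0, fb=1
44: 001001010111 → 0, fb=0
45: 010010101110 → 0, fb=1
46: 100101011101 → 1, fb=1
47: 001010111011 → 0, fb=0
48: 010101110110 → 0, fb=0
49: 101011101100 → 1, fb=1
50: 010111011001 → 0, fb=0
51: 101110110010 → 1, fb=1
52: 011101100101 → 0, fb=0
53: 111011001010 → 1, fb=1
54: 110110010101 → 1, fb=1
55: 101100101011 → 1, fb=0
56: 011001010110 → 0, fb=1
57: 110010101101 → 1, fb=0
58: 100101011010 → 1, fb=1
59: 001010110101 → 0, fb=0
60: 010101101010 → 0, fb=0
61: 101011010100 → 1, fb=0
62: 010110101000 → 0, fb=1
63: 101101010001 → 1, fb=1
64: 011010100011 → 0, fb=1
65: 110101000111 → 1, fb=0
66: 101010001110 → 1, fb=0
67: 010100011100 → 0, fb=1
68: 101000111001 → 1, fb=0
69: 010001110010 → 0, fb=0
70: 100011100100 → 1, fb=1
71: 000111001001 → 0, fb=1
72: 001110010011 → 0, fb=1
73: 011100100111 → 0, fb=0
74: 111001001110 → 1, fb=0
75: 110010011100 → 1, fb=1
76: 100100111001 → 1, fb=0
77: 001001110010 → 0, fb=1
78: 010011100101 → 0, fb=1
79: 100111001011 → 1, fb=0
80: 001110010110 → 0, fb=1
81: 011100101101 → 0, fb=0
82: 111001011010 → 1, fb=0
83: 110010110100 → 1, fb=0
84: 100101101000 → 1, fb=0
85: 001011010000 → 0, fb=1
86: 010110100001 → 0, fb=1
87: 101101000011 → 1, fb=1
88: 011010000111 → 0, fb=0
89: 110100001110 → 1, fb=0
90: 101000011100 → 1, fb=1
91: 010000111001 → 0, fb=0
92: 100001110010 → 1, fb=0
93: 000011100100 → 0, fb=0
94: 000111001000 → 0, fb=1
95: 001110010001 → 0, fb=1
96: 011100100011 → 0, fb=0
97: 111001000110 → 1, fb=0
98: 110010001100 → 1, fb=1
99: 100100011001 → 1, fb=1
100: 001000110011 → 0, fb=1
101: 010001100111 → 0, fb=0
102: 100011001110 → 1, fb=0
103: 000110011100 → 0, fb=1
104: 001100111001 → 0, fb=1
105: 011001110011 → 0, fb=0
106: 110011100110 → 1, fb=0
107: 100111001100 → 1, fb=0
108: 001110011000 → 0, fb=1
109: 011100110001 → 0, fb=0
110: 111001100010 → 1, fb=1
111: 110011000101 → 1, fb=1
112: 100110001011 → 1, fb=0
113: 001100010110 → 0, fb=0
114: 011000101100 → 0, fb=0
115: 110001011000 → 1, fb=0
116: 100010110000 → 1, fb=1

011110001010001010110110000100111111111101000010010101110110010101101010001110010011100101101000011100100011001110011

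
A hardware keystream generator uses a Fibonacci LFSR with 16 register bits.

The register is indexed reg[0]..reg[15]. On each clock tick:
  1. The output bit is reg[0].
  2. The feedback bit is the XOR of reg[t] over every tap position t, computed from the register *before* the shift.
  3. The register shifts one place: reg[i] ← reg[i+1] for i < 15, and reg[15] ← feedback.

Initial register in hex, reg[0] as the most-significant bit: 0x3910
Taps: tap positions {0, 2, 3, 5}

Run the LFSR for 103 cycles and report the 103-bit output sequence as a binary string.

tick  register→output (feedback)
  0  0011100100010000→0 (0)
  1  0111001000100000→0 (0)
  2  1110010001000000→1 (1)
  3  1100100010000001→1 (1)
  4  1001000100000011→1 (0)
  5  0010001000000110→0 (1)
  6  0100010000001101→0 (1)
  7  1000100000011011→1 (1)
  8  0001000000110111→0 (1)
  9  0010000001101111→0 (1)
 10  0100000011011111→0 (0)
 11  1000000110111110→1 (1)
 12  0000001101111101→0 (0)
 13  0000011011111010→0 (1)
 14  0000110111110101→0 (1)
 15  0001101111101011→0 (1)
 16  0011011111010111→0 (1)
 17  0110111110101111→0 (0)
 18  1101111101011110→1 (1)
 19  1011111010111101→1 (0)
 20  0111110101111010→0 (1)
 21  1111101011110101→1 (1)
 22  1111010111101011→1 (0)
 23  1110101111010110→1 (0)
 24  1101011110101100→1 (1)
 25  1010111101011001→1 (1)
 26  0101111010110011→0 (0)
 27  1011110101100110→1 (0)
 28  0111101011001100→0 (0)
 29  1111010110011000→1 (0)
 30  1110101100110000→1 (0)
 31  1101011001100000→1 (1)
 32  1010110011000001→1 (1)
 33  0101100110000011→0 (1)
 34  1011001100000111→1 (1)
 35  0110011000001111→0 (0)
 36  1100110000011110→1 (0)
 37  1001100000111100→1 (0)
 38  0011000001111000→0 (0)
 39  0110000011110000→0 (1)
 40  1100000111100001→1 (1)
 41  1000001111000011→1 (1)
 42  0000011110000111→0 (1)
 43  0000111100001111→0 (1)
 44  0001111000011111→0 (0)
 45  0011110000111110→0 (1)
 46  0111100001111101→0 (0)
 47  1111000011111010→1 (1)
 48  1110000111110101→1 (0)
 49  1100001111101010→1 (1)
 50  1000011111010101→1 (0)
 51  0000111110101010→0 (1)
 52  0001111101010101→0 (0)
 53  0011111010101010→0 (1)
 54  0111110101010101→0 (1)
 55  1111101010101011→1 (1)
 56  1111010101010111→1 (0)
 57  1110101010101110→1 (0)
 58  1101010101011100→1 (1)
 59  1010101010111001→1 (0)
 60  0101010101110010→0 (0)
 61  1010101011100100→1 (0)
 62  0101010111001000→0 (0)
 63  1010101110010000→1 (0)
 64  0101011100100000→0 (0)
 65  1010111001000000→1 (1)
 66  0101110010000001→0 (0)
 67  1011100100000010→1 (1)
 68  0111001000000101→0 (0)
 69  1110010000001010→1 (1)
 70  1100100000010101→1 (1)
 71  1001000000101011→1 (0)
 72  0010000001010110→0 (1)
 73  0100000010101101→0 (0)
 74  1000000101011010→1 (1)
 75  0000001010110101→0 (0)
 76  0000010101101010→0 (1)
 77  0000101011010101→0 (0)
 78  0001010110101010→0 (0)
 79  0010101101010100→0 (1)
 80  0101011010101001→0 (0)
 81  1010110101010010→1 (1)
 82  0101101010100101→0 (1)
 83  1011010101001011→1 (0)
 84  0110101010010110→0 (1)
 85  1101010100101101→1 (1)
 86  1010101001011011→1 (0)
 87  0101010010110110→0 (0)
 88  1010100101101100→1 (0)
 89  0101001011011000→0 (1)
 90  1010010110110001→1 (1)
 91  0100101101100011→0 (0)
 92  1001011011000110→1 (1)
 93  0010110110001101→0 (0)
 94  0101101100011010→0 (1)
 95  1011011000110101→1 (0)
 96  0110110001101010→0 (0)
 97  1101100011010100→1 (0)
 98  1011000110101000→1 (1)
 99  0110001101010001→0 (1)
100  1100011010100011→1 (0)
101  1000110101000110→1 (0)
102  0001101010001100→0 (1)

0011100100010000001101111101011110101100110000011110000111110101010101110010000001010110101010010110110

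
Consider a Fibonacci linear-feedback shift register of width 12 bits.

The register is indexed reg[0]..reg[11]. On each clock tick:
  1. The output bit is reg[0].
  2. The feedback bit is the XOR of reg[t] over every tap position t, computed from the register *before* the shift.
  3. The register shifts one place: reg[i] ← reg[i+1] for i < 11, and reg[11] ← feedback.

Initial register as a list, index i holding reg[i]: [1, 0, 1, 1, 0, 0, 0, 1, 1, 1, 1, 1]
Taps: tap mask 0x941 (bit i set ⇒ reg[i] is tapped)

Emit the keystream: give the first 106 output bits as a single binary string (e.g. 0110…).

1011000111111101110110011100010010000100000100011110111110010001001101001111010101110110101110111101000101

tick  register→output (feedback)
  0  101100011111→1 (1)
  1  011000111111→0 (1)
  2  110001111111→1 (0)
  3  100011111110→1 (1)
  4  000111111101→0 (1)
  5  001111111011→0 (1)
  6  011111110111→0 (0)
  7  111111101110→1 (1)
  8  111111011101→1 (1)
  9  111110111011→1 (0)
 10  111101110110→1 (0)
 11  111011101100→1 (1)
 12  110111011001→1 (1)
 13  101110110011→1 (1)
 14  011101100111→0 (0)
 15  111011001110→1 (0)
 16  110110011100→1 (0)
 17  101100111000→1 (1)
 18  011001110001→0 (0)
 19  110011100010→1 (0)
 20  100111000100→1 (1)
 21  001110001001→0 (0)
 22  011100010010→0 (0)
 23  111000100100→1 (0)
 24  110001001000→1 (0)
 25  100010010000→1 (1)
 26  000100100001→0 (0)
 27  001001000010→0 (0)
 28  010010000100→0 (0)
 29  100100001000→1 (0)
 30  001000010000→0 (0)
 31  010000100000→0 (1)
 32  100001000001→1 (0)
 33  000010000010→0 (0)
 34  000100000100→0 (0)
 35  001000001000→0 (1)
 36  010000010001→0 (1)
 37  100000100011→1 (1)
 38  000001000111→0 (1)
 39  000010001111→0 (0)
 40  000100011110→0 (1)
 41  001000111101→0 (1)
 42  010001111011→0 (1)
 43  100011110111→1 (1)
 44  000111101111→0 (1)
 45  001111011111→0 (0)
 46  011110111110→0 (0)
 47  111101111100→1 (1)
 48  111011111001→1 (0)
 49  110111110010→1 (0)
 50  101111100100→1 (0)
 51  011111001000→0 (1)
 52  111110010001→1 (0)
 53  111100100010→1 (0)
 54  111001000100→1 (1)
 55  110010001001→1 (1)
 56  100100010011→1 (0)
 57  001000100110→0 (1)
 58  010001001101→0 (0)
 59  100010011010→1 (0)
 60  000100110100→0 (1)
 61  001001101001→0 (1)
 62  010011010011→0 (1)
 63  100110100111→1 (1)
 64  001101001111→0 (0)
 65  011010011110→0 (1)
 66  110100111101→1 (0)
 67  101001111010→1 (1)
 68  010011110101→0 (0)
 69  100111101010→1 (1)
 70  001111010101→0 (1)
 71  011110101011→0 (1)
 72  111101010111→1 (0)
 73  111010101110→1 (1)
 74  110101011101→1 (1)
 75  101010111011→1 (0)
 76  010101110110→0 (1)
 77  101011101101→1 (0)
 78  010111011010→0 (1)
 79  101110110101→1 (1)
 80  011101101011→0 (1)
 81  111011010111→1 (0)
 82  110110101110→1 (1)
 83  101101011101→1 (1)
 84  011010111011→0 (1)
 85  110101110111→1 (1)
 86  101011101111→1 (0)
 87  010111011110→0 (1)
 88  101110111101→1 (0)
 89  011101111010→0 (0)
 90  111011110100→1 (0)
 91  110111101000→1 (1)
 92  101111010001→1 (0)
 93  011110100010→0 (1)
 94  111101000101→1 (0)
 95  111010001010→1 (0)
 96  110100010100→1 (1)
 97  101000101001→1 (0)
 98  010001010010→0 (0)
 99  100010100100→1 (0)
100  000101001000→0 (1)
101  001010010001→0 (1)
102  010100100011→0 (0)
103  101001000110→1 (1)
104  010010001101→0 (0)
105  100100011010→1 (0)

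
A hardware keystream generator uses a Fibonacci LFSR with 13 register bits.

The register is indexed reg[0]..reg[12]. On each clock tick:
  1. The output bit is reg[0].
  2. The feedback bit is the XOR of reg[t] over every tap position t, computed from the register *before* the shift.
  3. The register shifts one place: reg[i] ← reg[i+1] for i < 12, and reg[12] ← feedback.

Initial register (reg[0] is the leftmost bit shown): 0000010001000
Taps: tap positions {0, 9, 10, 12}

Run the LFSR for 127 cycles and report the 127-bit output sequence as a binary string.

0000010001000111001001110011011100110111110101000101111100100111101001010111100100010000100111001001010111111000001100110001110

tick  register→output (feedback)
  0  0000010001000→0 (1)
  1  0000100010001→0 (1)
  2  0001000100011→0 (1)
  3  0010001000111→0 (0)
  4  0100010001110→0 (0)
  5  1000100011100→1 (1)
  6  0001000111001→0 (0)
  7  0010001110010→0 (0)
  8  0100011100100→0 (1)
  9  1000111001001→1 (1)
 10  0001110010011→0 (1)
 11  0011100100111→0 (0)
 12  0111001001110→0 (0)
 13  1110010011100→1 (1)
 14  1100100111001→1 (1)
 15  1001001110011→1 (0)
 16  0010011100110→0 (1)
 17  0100111001101→0 (1)
 18  1001110011011→1 (1)
 19  0011100110111→0 (0)
 20  0111001101110→0 (0)
 21  1110011011100→1 (1)
 22  1100110111001→1 (1)
 23  1001101110011→1 (0)
 24  0011011100110→0 (1)
 25  0110111001101→0 (1)
 26  1101110011011→1 (1)
 27  1011100110111→1 (1)
 28  0111001101111→0 (1)
 29  1110011011111→1 (0)
 30  1100110111110→1 (1)
 31  1001101111101→1 (0)
 32  0011011111010→0 (1)
 33  0110111110101→0 (0)
 34  1101111101010→1 (0)
 35  1011111010100→1 (0)
 36  0111110101000→0 (1)
 37  1111101010001→1 (0)
 38  1111010100010→1 (1)
 39  1110101000101→1 (1)
 40  1101010001011→1 (1)
 41  1010100010111→1 (1)
 42  0101000101111→0 (1)
 43  1010001011111→1 (0)
 44  0100010111110→0 (0)
 45  1000101111100→1 (1)
 46  0001011111001→0 (0)
 47  0010111110010→0 (0)
 48  0101111100100→0 (1)
 49  1011111001001→1 (1)
 50  0111110010011→0 (1)
 51  1111100100111→1 (1)
 52  1111001001111→1 (0)
 53  1110010011110→1 (1)
 54  1100100111101→1 (0)
 55  1001001111010→1 (0)
 56  0010011110100→0 (1)
 57  0100111101001→0 (0)
 58  1001111010010→1 (1)
 59  0011110100101→0 (0)
 60  0111101001010→0 (1)
 61  1111010010101→1 (1)
 62  1110100101011→1 (1)
 63  1101001010111→1 (1)
 64  1010010101111→1 (0)
 65  0100101011110→0 (0)
 66  1001010111100→1 (1)
 67  0010101111001→0 (0)
 68  0101011110010→0 (0)
 69  1010111100100→1 (0)
 70  0101111001000→0 (1)
 71  1011110010001→1 (0)
 72  0111100100010→0 (0)
 73  1111001000100→1 (0)
 74  1110010001000→1 (0)
 75  1100100010000→1 (1)
 76  1001000100001→1 (0)
 77  0010001000010→0 (0)
 78  0100010000100→0 (1)
 79  1000100001001→1 (1)
 80  0001000010011→0 (1)
 81  0010000100111→0 (0)
 82  0100001001110→0 (0)
 83  1000010011100→1 (1)
 84  0000100111001→0 (0)
 85  0001001110010→0 (0)
 86  0010011100100→0 (1)
 87  0100111001001→0 (0)
 88  1001110010010→1 (1)
 89  0011100100101→0 (0)
 90  0111001001010→0 (1)
 91  1110010010101→1 (1)
 92  1100100101011→1 (1)
 93  1001001010111→1 (1)
 94  0010010101111→0 (1)
 95  0100101011111→0 (1)
 96  1001010111111→1 (0)
 97  0010101111110→0 (0)
 98  0101011111100→0 (0)
 99  1010111111000→1 (0)
100  0101111110000→0 (0)
101  1011111100000→1 (1)
102  0111111000001→0 (1)
103  1111110000011→1 (0)
104  1111100000110→1 (0)
105  1111000001100→1 (1)
106  1110000011001→1 (1)
107  1100000110011→1 (0)
108  1000001100110→1 (0)
109  0000011001100→0 (0)
110  0000110011000→0 (1)
111  0001100110001→0 (1)
112  0011001100011→0 (1)
113  0110011000111→0 (0)
114  1100110001110→1 (1)
115  1001100011101→1 (0)
116  0011000111010→0 (1)
117  0110001110101→0 (0)
118  1100011101010→1 (0)
119  1000111010100→1 (0)
120  0001110101000→0 (1)
121  0011101010001→0 (1)
122  0111010100011→0 (1)
123  1110101000111→1 (1)
124  1101010001111→1 (0)
125  1010100011110→1 (1)
126  0101000111101→0 (1)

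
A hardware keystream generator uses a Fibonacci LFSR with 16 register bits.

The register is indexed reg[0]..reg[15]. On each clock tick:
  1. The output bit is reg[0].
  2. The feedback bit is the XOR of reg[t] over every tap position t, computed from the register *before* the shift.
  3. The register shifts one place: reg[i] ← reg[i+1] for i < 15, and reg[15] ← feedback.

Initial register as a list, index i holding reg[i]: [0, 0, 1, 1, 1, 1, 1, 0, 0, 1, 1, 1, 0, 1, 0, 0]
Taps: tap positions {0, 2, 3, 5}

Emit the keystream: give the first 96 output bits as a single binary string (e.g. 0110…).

001111100111010011111010100111111001011111101111100010101101110010101100110111101110001010001110

k : reg_k → out_k, fb_k
0: 0011111001110100 → 0, fb=1
1: 0111110011101001 → 0, fb=1
2: 1111100111010011 → 1, fb=1
3: 1111001110100111 → 1, fb=1
4: 1110011101001111 → 1, fb=1
5: 1100111010011111 → 1, fb=0
6: 1001110100111110 → 1, fb=1
7: 0011101001111101 → 0, fb=0
8: 0111010011111010 → 0, fb=1
9: 1110100111110101 → 1, fb=0
10: 1101001111101010 → 1, fb=0
11: 1010011111010100 → 1, fb=1
12: 0100111110101001 → 0, fb=1
13: 1001111101010011 → 1, fb=1
14: 0011111010100111 → 0, fb=1
15: 0111110101001111 → 0, fb=1
16: 1111101010011111 → 1, fb=1
17: 1111010100111111 → 1, fb=0
18: 1110101001111110 → 1, fb=0
19: 1101010011111100 → 1, fb=1
20: 1010100111111001 → 1, fb=0
21: 0101001111110010 → 0, fb=1
22: 1010011111100101 → 1, fb=1
23: 0100111111001011 → 0, fb=1
24: 1001111110010111 → 1, fb=1
25: 0011111100101111 → 0, fb=1
26: 0111111001011111 → 0, fb=1
27: 1111110010111111 → 1, fb=0
28: 1111100101111110 → 1, fb=1
29: 1111001011111101 → 1, fb=1
30: 1110010111111011 → 1, fb=1
31: 1100101111110111 → 1, fb=1
32: 1001011111101111 → 1, fb=1
33: 0010111111011111 → 0, fb=0
34: 0101111110111110 → 0, fb=0
35: 1011111101111100 → 1, fb=0
36: 0111111011111000 → 0, fb=1
37: 1111110111110001 → 1, fb=0
38: 1111101111100010 → 1, fb=1
39: 1111011111000101 → 1, fb=0
40: 1110111110001010 → 1, fb=1
41: 1101111100010101 → 1, fb=1
42: 1011111000101011 → 1, fb=0
43: 0111110001010110 → 0, fb=1
44: 1111100010101101 → 1, fb=1
45: 1111000101011011 → 1, fb=1
46: 1110001010110111 → 1, fb=0
47: 1100010101101110 → 1, fb=0
48: 1000101011011100 → 1, fb=1
49: 0001010110111001 → 0, fb=0
50: 0010101101110010 → 0, fb=1
51: 0101011011100101 → 0, fb=0
52: 1010110111001010 → 1, fb=1
53: 0101101110010101 → 0, fb=1
54: 1011011100101011 → 1, fb=0
55: 0110111001010110 → 0, fb=0
56: 1101110010101100 → 1, fb=1
57: 1011100101011001 → 1, fb=1
58: 0111001010110011 → 0, fb=0
59: 1110010101100110 → 1, fb=1
60: 1100101011001101 → 1, fb=1
61: 1001010110011011 → 1, fb=1
62: 0010101100110111 → 0, fb=1
63: 0101011001101111 → 0, fb=0
64: 1010110011011110 → 1, fb=1
65: 0101100110111101 → 0, fb=1
66: 1011001101111011 → 1, fb=1
67: 0110011011110111 → 0, fb=0
68: 1100110111101110 → 1, fb=0
69: 1001101111011100 → 1, fb=0
70: 0011011110111000 → 0, fb=1
71: 0110111101110001 → 0, fb=0
72: 1101111011100010 → 1, fb=1
73: 1011110111000101 → 1, fb=0
74: 0111101110001010 → 0, fb=0
75: 1111011100010100 → 1, fb=0
76: 1110111000101000 → 1, fb=1
77: 1101110001010001 → 1, fb=1
78: 1011100010100011 → 1, fb=1
79: 0111000101000111 → 0, fb=0
80: 1110001010001110 → 1, fb=0
81: 1100010100011100 → 1, fb=0
82: 1000101000111000 → 1, fb=1
83: 0001010001110001 → 0, fb=0
84: 0010100011100010 → 0, fb=1
85: 0101000111000101 → 0, fb=1
86: 1010001110001011 → 1, fb=0
87: 0100011100010110 → 0, fb=1
88: 1000111000101101 → 1, fb=0
89: 0001110001011010 → 0, fb=0
90: 0011100010110100 → 0, fb=0
91: 0111000101101000 → 0, fb=0
92: 1110001011010000 → 1, fb=0
93: 1100010110100000 → 1, fb=0
94: 1000101101000000 → 1, fb=1
95: 0001011010000001 → 0, fb=0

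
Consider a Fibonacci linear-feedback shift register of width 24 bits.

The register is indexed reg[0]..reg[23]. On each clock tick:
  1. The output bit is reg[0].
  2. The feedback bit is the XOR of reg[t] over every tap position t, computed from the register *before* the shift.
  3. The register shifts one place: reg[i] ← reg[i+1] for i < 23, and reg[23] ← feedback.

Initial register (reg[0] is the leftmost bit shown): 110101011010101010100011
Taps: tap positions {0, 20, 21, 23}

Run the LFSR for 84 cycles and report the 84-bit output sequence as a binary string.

110101011010101010100011000001100000110101101111111110110110010100010111101001101001

tick  register→output (feedback)
  0  110101011010101010100011→1 (0)
  1  101010110101010101000110→1 (0)
  2  010101101010101010001100→0 (0)
  3  101011010101010100011000→1 (0)
  4  010110101010101000110000→0 (0)
  5  101101010101010001100000→1 (1)
  6  011010101010100011000001→0 (1)
  7  110101010101000110000011→1 (0)
  8  101010101010001100000110→1 (0)
  9  010101010100011000001100→0 (0)
 10  101010101000110000011000→1 (0)
 11  010101010001100000110000→0 (0)
 12  101010100011000001100000→1 (1)
 13  010101000110000011000001→0 (1)
 14  101010001100000110000011→1 (0)
 15  010100011000001100000110→0 (1)
 16  101000110000011000001101→1 (0)
 17  010001100000110000011010→0 (1)
 18  100011000001100000110101→1 (1)
 19  000110000011000001101011→0 (0)
 20  001100000110000011010110→0 (1)
 21  011000001100000110101101→0 (1)
 22  110000011000001101011011→1 (1)
 23  100000110000011010110111→1 (1)
 24  000001100000110101101111→0 (1)
 25  000011000001101011011111→0 (1)
 26  000110000011010110111111→0 (1)
 27  001100000110101101111111→0 (1)
 28  011000001101011011111111→0 (1)
 29  110000011010110111111111→1 (0)
 30  100000110101101111111110→1 (1)
 31  000001101011011111111101→0 (1)
 32  000011010110111111111011→0 (0)
 33  000110101101111111110110→0 (1)
 34  001101011011111111101101→0 (1)
 35  011010110111111111011011→0 (0)
 36  110101101111111110110110→1 (0)
 37  101011011111111101101100→1 (1)
 38  010110111111111011011001→0 (0)
 39  101101111111110110110010→1 (1)
 40  011011111111101101100101→0 (0)
 41  110111111111011011001010→1 (0)
 42  101111111110110110010100→1 (0)
 43  011111111101101100101000→0 (1)
 44  111111111011011001010001→1 (0)
 45  111111110110110010100010→1 (1)
 46  111111101101100101000101→1 (1)
 47  111111011011001010001011→1 (1)
 48  111110110110010100010111→1 (1)
 49  111101101100101000101111→1 (0)
 50  111011011001010001011110→1 (1)
 51  110110110010100010111101→1 (0)
 52  101101100101000101111010→1 (0)
 53  011011001010001011110100→0 (1)
 54  110110010100010111101001→1 (1)
 55  101100101000101111010011→1 (0)
 56  011001010001011110100110→0 (1)
 57  110010100010111101001101→1 (0)
 58  100101000101111010011010→1 (0)
 59  001010001011110100110100→0 (1)
 60  010100010111101001101001→0 (0)
 61  101000101111010011010010→1 (1)
 62  010001011110100110100101→0 (0)
 63  100010111101001101001010→1 (0)
 64  000101111010011010010100→0 (1)
 65  001011110100110100101001→0 (0)
 66  010111101001101001010010→0 (0)
 67  101111010011010010100100→1 (0)
 68  011110100110100101001000→0 (1)
 69  111101001101001010010001→1 (0)
 70  111010011010010100100010→1 (1)
 71  110100110100101001000101→1 (1)
 72  101001101001010010001011→1 (1)
 73  010011010010100100010111→0 (0)
 74  100110100101001000101110→1 (1)
 75  001101001010010001011101→0 (1)
 76  011010010100100010111011→0 (0)
 77  110100101001000101110110→1 (0)
 78  101001010010001011101100→1 (1)
 79  010010100100010111011001→0 (0)
 80  100101001000101110110010→1 (1)
 81  001010010001011101100101→0 (0)
 82  010100100010111011001010→0 (1)
 83  101001000101110110010101→1 (1)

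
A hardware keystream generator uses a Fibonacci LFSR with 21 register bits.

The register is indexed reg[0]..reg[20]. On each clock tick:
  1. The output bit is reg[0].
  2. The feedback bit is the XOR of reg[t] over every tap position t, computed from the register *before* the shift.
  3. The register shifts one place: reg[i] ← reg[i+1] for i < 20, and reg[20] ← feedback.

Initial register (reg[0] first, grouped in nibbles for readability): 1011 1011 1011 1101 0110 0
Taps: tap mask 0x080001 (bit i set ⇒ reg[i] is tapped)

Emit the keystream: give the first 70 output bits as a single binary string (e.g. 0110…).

tick  register→output (feedback)
  0  101110111011110101100→1 (1)
  1  011101110111101011001→0 (0)
  2  111011101111010110010→1 (0)
  3  110111011110101100100→1 (1)
  4  101110111101011001001→1 (1)
  5  011101111010110010011→0 (1)
  6  111011110101100100111→1 (0)
  7  110111101011001001110→1 (0)
  8  101111010110010011100→1 (1)
  9  011110101100100111001→0 (0)
 10  111101011001001110010→1 (0)
 11  111010110010011100100→1 (1)
 12  110101100100111001001→1 (1)
 13  101011001001110010011→1 (0)
 14  010110010011100100110→0 (1)
 15  101100100111001001101→1 (1)
 16  011001001110010011011→0 (1)
 17  110010011100100110111→1 (0)
 18  100100111001001101110→1 (0)
 19  001001110010011011100→0 (0)
 20  010011100100110111000→0 (0)
 21  100111001001101110000→1 (1)
 22  001110010011011100001→0 (0)
 23  011100100110111000010→0 (1)
 24  111001001101110000101→1 (1)
 25  110010011011100001011→1 (0)
 26  100100110111000010110→1 (0)
 27  001001101110000101100→0 (0)
 28  010011011100001011000→0 (0)
 29  100110111000010110000→1 (1)
 30  001101110000101100001→0 (0)
 31  011011100001011000010→0 (1)
 32  110111000010110000101→1 (1)
 33  101110000101100001011→1 (0)
 34  011100001011000010110→0 (1)
 35  111000010110000101101→1 (1)
 36  110000101100001011011→1 (0)
 37  100001011000010110110→1 (0)
 38  000010110000101101100→0 (0)
 39  000101100001011011000→0 (0)
 40  001011000010110110000→0 (0)
 41  010110000101101100000→0 (0)
 42  101100001011011000000→1 (1)
 43  011000010110110000001→0 (0)
 44  110000101101100000010→1 (0)
 45  100001011011000000100→1 (1)
 46  000010110110000001001→0 (0)
 47  000101101100000010010→0 (1)
 48  001011011000000100101→0 (0)
 49  010110110000001001010→0 (1)
 50  101101100000010010101→1 (1)
 51  011011000000100101011→0 (1)
 52  110110000001001010111→1 (0)
 53  101100000010010101110→1 (0)
 54  011000000100101011100→0 (0)
 55  110000001001010111000→1 (1)
 56  100000010010101110001→1 (1)
 57  000000100101011100011→0 (1)
 58  000001001010111000111→0 (1)
 59  000010010101110001111→0 (1)
 60  000100101011100011111→0 (1)
 61  001001010111000111111→0 (1)
 62  010010101110001111111→0 (1)
 63  100101011100011111111→1 (0)
 64  001010111000111111110→0 (1)
 65  010101110001111111101→0 (0)
 66  101011100011111111010→1 (0)
 67  010111000111111110100→0 (0)
 68  101110001111111101000→1 (1)
 69  011100011111111010001→0 (0)

1011101110111101011001001110010011011100001011000010110110000001001010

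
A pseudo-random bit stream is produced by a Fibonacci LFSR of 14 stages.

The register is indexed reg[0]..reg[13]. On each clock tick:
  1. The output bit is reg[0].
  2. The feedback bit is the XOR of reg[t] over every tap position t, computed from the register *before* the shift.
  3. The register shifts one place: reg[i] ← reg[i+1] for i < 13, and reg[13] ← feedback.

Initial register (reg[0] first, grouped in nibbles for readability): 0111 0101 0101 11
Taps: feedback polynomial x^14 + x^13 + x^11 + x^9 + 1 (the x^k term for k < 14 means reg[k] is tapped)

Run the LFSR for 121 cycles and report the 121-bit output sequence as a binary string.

k : reg_k → out_k, fb_k
0: 01110101010111 → 0, fb=1
1: 11101010101111 → 1, fb=1
2: 11010101011111 → 1, fb=0
3: 10101010111110 → 1, fb=1
4: 01010101111101 → 0, fb=1
5: 10101011111011 → 1, fb=1
6: 01010111110111 → 0, fb=1
7: 10101111101111 → 1, fb=1
8: 01011111011111 → 0, fb=1
9: 10111110111111 → 1, fb=0
10: 01111101111110 → 0, fb=0
11: 11111011111100 → 1, fb=1
12: 11110111111001 → 1, fb=1
13: 11101111110011 → 1, fb=1
14: 11011111100111 → 1, fb=1
15: 10111111001111 → 1, fb=1
16: 01111110011111 → 0, fb=1
17: 11111100111111 → 1, fb=0
18: 11111001111110 → 1, fb=1
19: 11110011111101 → 1, fb=0
20: 11100111111010 → 1, fb=0
21: 11001111110100 → 1, fb=1
22: 10011111101001 → 1, fb=0
23: 00111111010010 → 0, fb=1
24: 01111110100101 → 0, fb=0
25: 11111101001010 → 1, fb=1
26: 11111010010101 → 1, fb=0
27: 11110100101010 → 1, fb=1
28: 11101001010101 → 1, fb=0
29: 11010010101010 → 1, fb=1
30: 10100101010101 → 1, fb=0
31: 01001010101010 → 0, fb=0
32: 10010101010100 → 1, fb=1
33: 00101010101001 → 0, fb=1
34: 01010101010011 → 0, fb=0
35: 10101010100110 → 1, fb=0
36: 01010101001100 → 0, fb=1
37: 10101010011001 → 1, fb=1
38: 01010100110011 → 0, fb=0
39: 10101001100110 → 1, fb=0
40: 01010011001100 → 0, fb=1
41: 10100110011001 → 1, fb=1
42: 01001100110011 → 0, fb=0
43: 10011001100110 → 1, fb=0
44: 00110011001100 → 0, fb=1
45: 01100110011001 → 0, fb=0
46: 11001100110010 → 1, fb=0
47: 10011001100100 → 1, fb=0
48: 00110011001000 → 0, fb=0
49: 01100110010000 → 0, fb=1
50: 11001100100001 → 1, fb=0
51: 10011001000010 → 1, fb=1
52: 00110010000101 → 0, fb=0
53: 01100100001010 → 0, fb=0
54: 11001000010100 → 1, fb=1
55: 10010000101001 → 1, fb=0
56: 00100001010010 → 0, fb=1
57: 01000010100101 → 0, fb=0
58: 10000101001010 → 1, fb=1
59: 00001010010101 → 0, fb=1
60: 00010100101011 → 0, fb=1
61: 00101001010111 → 0, fb=1
62: 01010010101111 → 0, fb=0
63: 10100101011110 → 1, fb=1
64: 01001010111101 → 0, fb=1
65: 10010101111011 → 1, fb=1
66: 00101011110111 → 0, fb=1
67: 01010111101111 → 0, fb=0
68: 10101111011110 → 1, fb=1
69: 01011110111101 → 0, fb=1
70: 10111101111011 → 1, fb=1
71: 01111011110111 → 0, fb=1
72: 11110111101111 → 1, fb=1
73: 11101111011111 → 1, fb=0
74: 11011110111110 → 1, fb=1
75: 10111101111101 → 1, fb=0
76: 01111011111010 → 0, fb=1
77: 11110111110101 → 1, fb=0
78: 11101111101010 → 1, fb=1
79: 11011111010101 → 1, fb=0
80: 10111110101010 → 1, fb=1
81: 01111101010101 → 0, fb=1
82: 11111010101011 → 1, fb=0
83: 11110101010110 → 1, fb=1
84: 11101010101101 → 1, fb=1
85: 11010101011011 → 1, fb=1
86: 10101010110111 → 1, fb=0
87: 01010101101110 → 0, fb=1
88: 10101011011101 → 1, fb=0
89: 01010110111010 → 0, fb=1
90: 10101101110101 → 1, fb=0
91: 01011011101010 → 0, fb=0
92: 10110111010100 → 1, fb=1
93: 01101110101001 → 0, fb=1
94: 11011101010011 → 1, fb=1
95: 10111010100111 → 1, fb=1
96: 01110101001111 → 0, fb=0
97: 11101010011110 → 1, fb=1
98: 11010100111101 → 1, fb=0
99: 10101001111010 → 1, fb=0
100: 01010011110100 → 0, fb=0
101: 10100111101000 → 1, fb=1
102: 01001111010001 → 0, fb=0
103: 10011110100010 → 1, fb=1
104: 00111101000101 → 0, fb=0
105: 01111010001010 → 0, fb=0
106: 11110100010100 → 1, fb=1
107: 11101000101001 → 1, fb=0
108: 11010001010010 → 1, fb=0
109: 10100010100100 → 1, fb=0
110: 01000101001000 → 0, fb=0
111: 10001010010000 → 1, fb=0
112: 00010100100000 → 0, fb=0
113: 00101001000000 → 0, fb=0
114: 01010010000000 → 0, fb=0
115: 10100100000000 → 1, fb=1
116: 01001000000001 → 0, fb=1
117: 10010000000011 → 1, fb=0
118: 00100000000110 → 0, fb=1
119: 01000000001101 → 0, fb=0
120: 10000000011010 → 1, fb=0

0111010101011111011111100111111010010101010100110011001100100001010010101111011110111110101010110111010100111101000101001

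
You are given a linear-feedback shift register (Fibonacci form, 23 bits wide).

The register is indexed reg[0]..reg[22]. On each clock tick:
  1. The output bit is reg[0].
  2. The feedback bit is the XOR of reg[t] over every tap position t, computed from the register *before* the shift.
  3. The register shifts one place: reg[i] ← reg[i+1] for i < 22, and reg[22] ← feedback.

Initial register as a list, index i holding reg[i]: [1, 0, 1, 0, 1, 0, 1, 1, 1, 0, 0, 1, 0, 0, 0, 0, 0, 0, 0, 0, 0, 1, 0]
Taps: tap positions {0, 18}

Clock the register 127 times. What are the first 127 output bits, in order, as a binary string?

tick  register→output (feedback)
  0  10101011100100000000010→1 (1)
  1  01010111001000000000101→0 (0)
  2  10101110010000000001010→1 (1)
  3  01011100100000000010101→0 (1)
  4  10111001000000000101011→1 (1)
  5  01110010000000001010111→0 (1)
  6  11100100000000010101111→1 (1)
  7  11001000000000101011111→1 (0)
  8  10010000000001010111110→1 (0)
  9  00100000000010101111100→0 (1)
 10  01000000000101011111001→0 (1)
 11  10000000001010111110011→1 (0)
 12  00000000010101111100110→0 (0)
 13  00000000101011111001100→0 (0)
 14  00000001010111110011000→0 (1)
 15  00000010101111100110001→0 (1)
 16  00000101011111001100011→0 (0)
 17  00001010111110011000110→0 (0)
 18  00010101111100110001100→0 (0)
 19  00101011111001100011000→0 (1)
 20  01010111110011000110001→0 (1)
 21  10101111100110001100011→1 (1)
 22  01011111001100011000111→0 (0)
 23  10111110011000110001110→1 (1)
 24  01111100110001100011101→0 (1)
 25  11111001100011000111011→1 (0)
 26  11110011000110001110110→1 (0)
 27  11100110001100011101100→1 (1)
 28  11001100011000111011001→1 (0)
 29  10011000110001110110010→1 (0)
 30  00110001100011101100100→0 (0)
 31  01100011000111011001000→0 (0)
 32  11000110001110110010000→1 (0)
 33  10001100011101100100000→1 (1)
 34  00011000111011001000001→0 (0)
 35  00110001110110010000010→0 (0)
 36  01100011101100100000100→0 (0)
 37  11000111011001000001000→1 (1)
 38  10001110110010000010001→1 (0)
 39  00011101100100000100010→0 (0)
 40  00111011001000001000100→0 (0)
 41  01110110010000010001000→0 (0)
 42  11101100100000100010000→1 (0)
 43  11011001000001000100000→1 (1)
 44  10110010000010001000001→1 (1)
 45  01100100000100010000011→0 (0)
 46  11001000001000100000110→1 (1)
 47  10010000010001000001101→1 (1)
 48  00100000100010000011011→0 (1)
 49  01000001000100000110111→0 (1)
 50  10000010001000001101111→1 (1)
 51  00000100010000011011111→0 (1)
 52  00001000100000110111111→0 (1)
 53  00010001000001101111111→0 (1)
 54  00100010000011011111111→0 (1)
 55  01000100000110111111111→0 (1)
 56  10001000001101111111111→1 (0)
 57  00010000011011111111110→0 (1)
 58  00100000110111111111101→0 (1)
 59  01000001101111111111011→0 (1)
 60  10000011011111111110111→1 (0)
 61  00000110111111111101110→0 (0)
 62  00001101111111111011100→0 (1)
 63  00011011111111110111001→0 (1)
 64  00110111111111101110011→0 (1)
 65  01101111111111011100111→0 (0)
 66  11011111111110111001110→1 (1)
 67  10111111111101110011101→1 (0)
 68  01111111111011100111010→0 (1)
 69  11111111110111001110101→1 (0)
 70  11111111101110011101010→1 (1)
 71  11111111011100111010101→1 (0)
 72  11111110111001110101010→1 (1)
 73  11111101110011101010101→1 (0)
 74  11111011100111010101010→1 (1)
 75  11110111001110101010101→1 (0)
 76  11101110011101010101010→1 (1)
 77  11011100111010101010101→1 (0)
 78  10111001110101010101010→1 (1)
 79  01110011101010101010101→0 (1)
 80  11100111010101010101011→1 (1)
 81  11001110101010101010111→1 (0)
 82  10011101010101010101110→1 (1)
 83  00111010101010101011101→0 (1)
 84  01110101010101010111011→0 (1)
 85  11101010101010101110111→1 (0)
 86  11010101010101011101110→1 (1)
 87  10101010101010111011101→1 (0)
 88  01010101010101110111010→0 (1)
 89  10101010101011101110101→1 (0)
 90  01010101010111011101010→0 (0)
 91  10101010101110111010100→1 (0)
 92  01010101011101110101000→0 (0)
 93  10101010111011101010000→1 (0)
 94  01010101110111010100000→0 (0)
 95  10101011101110101000000→1 (1)
 96  01010111011101010000001→0 (0)
 97  10101110111010100000010→1 (1)
 98  01011101110101000000101→0 (0)
 99  10111011101010000001010→1 (1)
100  01110111010100000010101→0 (1)
101  11101110101000000101011→1 (1)
102  11011101010000001010111→1 (0)
103  10111010100000010101110→1 (1)
104  01110101000000101011101→0 (1)
105  11101010000001010111011→1 (0)
106  11010100000010101110110→1 (0)
107  10101000000101011101100→1 (1)
108  01010000001010111011001→0 (1)
109  10100000010101110110011→1 (0)
110  01000000101011101100110→0 (0)
111  10000001010111011001100→1 (1)
112  00000010101110110011001→0 (1)
113  00000101011101100110011→0 (1)
114  00001010111011001100111→0 (0)
115  00010101110110011001110→0 (0)
116  00101011101100110011100→0 (1)
117  01010111011001100111001→0 (1)
118  10101110110011001110011→1 (0)
119  01011101100110011100110→0 (0)
120  10111011001100111001100→1 (1)
121  01110110011001110011001→0 (1)
122  11101100110011100110011→1 (0)
123  11011001100111001100110→1 (1)
124  10110011001110011001101→1 (1)
125  01100110011100110011011→0 (1)
126  11001100111001100110111→1 (0)

1010101110010000000001010111110011000110001110110010000010001000001101111111111011100111010101010101011101110101000000101011101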